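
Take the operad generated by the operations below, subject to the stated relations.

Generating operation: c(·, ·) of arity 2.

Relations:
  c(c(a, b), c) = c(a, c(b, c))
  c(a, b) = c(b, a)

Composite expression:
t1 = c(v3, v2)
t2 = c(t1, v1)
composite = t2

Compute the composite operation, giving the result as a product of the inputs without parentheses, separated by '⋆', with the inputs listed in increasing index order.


v1 ⋆ v2 ⋆ v3

Shape and order are irrelevant to c; the v-input set decides.
c(v3, v2) unparenthesizes to v3 ⋆ v2
c(c(v3, v2), v1) unparenthesizes to v3 ⋆ v2 ⋆ v1
sorting the factors by input index: v1 ⋆ v2 ⋆ v3


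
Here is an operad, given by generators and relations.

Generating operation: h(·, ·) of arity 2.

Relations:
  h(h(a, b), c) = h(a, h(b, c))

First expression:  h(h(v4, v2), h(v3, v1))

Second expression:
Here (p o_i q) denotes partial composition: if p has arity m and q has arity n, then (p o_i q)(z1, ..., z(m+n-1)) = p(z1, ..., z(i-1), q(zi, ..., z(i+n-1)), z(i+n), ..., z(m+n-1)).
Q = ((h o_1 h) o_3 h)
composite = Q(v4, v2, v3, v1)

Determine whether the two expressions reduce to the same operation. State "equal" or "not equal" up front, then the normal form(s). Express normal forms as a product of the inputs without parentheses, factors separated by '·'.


equal; the common form is v4 · v2 · v3 · v1


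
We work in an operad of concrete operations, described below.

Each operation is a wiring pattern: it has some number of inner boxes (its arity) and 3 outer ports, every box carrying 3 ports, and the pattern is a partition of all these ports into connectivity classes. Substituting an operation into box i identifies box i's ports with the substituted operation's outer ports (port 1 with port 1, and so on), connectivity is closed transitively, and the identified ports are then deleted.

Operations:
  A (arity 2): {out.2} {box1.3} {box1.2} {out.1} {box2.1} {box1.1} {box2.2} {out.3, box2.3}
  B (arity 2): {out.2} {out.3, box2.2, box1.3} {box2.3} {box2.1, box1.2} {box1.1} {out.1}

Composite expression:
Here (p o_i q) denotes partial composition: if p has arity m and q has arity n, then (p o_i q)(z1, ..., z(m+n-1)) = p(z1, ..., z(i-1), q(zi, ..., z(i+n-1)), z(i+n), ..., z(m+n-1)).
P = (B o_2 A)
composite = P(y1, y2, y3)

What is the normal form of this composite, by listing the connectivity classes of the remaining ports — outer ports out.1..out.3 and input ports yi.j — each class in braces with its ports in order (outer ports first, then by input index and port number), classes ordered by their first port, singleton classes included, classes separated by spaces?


Reachability decides: close wires over B-identified ports.
composing A on (y2, y3), with out.j its own outer ports: {out.1} {out.2} {out.3, y3.3} {y2.1} {y2.2} {y2.3} {y3.1} {y3.2}
composing B on (y1, y2, y3), with out.j its own outer ports: {out.1} {out.2} {out.3, y1.3} {y1.1} {y1.2} {y2.1} {y2.2} {y2.3} {y3.1} {y3.2} {y3.3}

{out.1} {out.2} {out.3, y1.3} {y1.1} {y1.2} {y2.1} {y2.2} {y2.3} {y3.1} {y3.2} {y3.3}


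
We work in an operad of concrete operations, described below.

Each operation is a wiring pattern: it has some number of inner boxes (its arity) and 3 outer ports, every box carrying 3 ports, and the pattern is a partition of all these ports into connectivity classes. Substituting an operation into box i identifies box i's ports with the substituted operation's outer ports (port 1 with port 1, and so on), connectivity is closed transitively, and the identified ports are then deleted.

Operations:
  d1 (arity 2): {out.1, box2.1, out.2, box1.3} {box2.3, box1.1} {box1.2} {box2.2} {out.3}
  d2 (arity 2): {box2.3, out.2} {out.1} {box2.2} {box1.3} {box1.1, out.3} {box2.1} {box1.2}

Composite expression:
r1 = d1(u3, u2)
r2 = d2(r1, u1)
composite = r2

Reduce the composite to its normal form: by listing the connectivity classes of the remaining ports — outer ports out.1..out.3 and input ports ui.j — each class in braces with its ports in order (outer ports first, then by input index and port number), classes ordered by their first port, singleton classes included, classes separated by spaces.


Two ports join when wires chain via d2-identified ports.
d1 over (u3, u2) gives {out.1, out.2, u2.1, u3.3} {out.3} {u2.2} {u2.3, u3.1} {u3.2}, out.j being that stage's outer ports
d2 over (u3, u2, u1) gives {out.1} {out.2, u1.3} {out.3, u2.1, u3.3} {u1.1} {u1.2} {u2.2} {u2.3, u3.1} {u3.2}, out.j being that stage's outer ports

{out.1} {out.2, u1.3} {out.3, u2.1, u3.3} {u1.1} {u1.2} {u2.2} {u2.3, u3.1} {u3.2}


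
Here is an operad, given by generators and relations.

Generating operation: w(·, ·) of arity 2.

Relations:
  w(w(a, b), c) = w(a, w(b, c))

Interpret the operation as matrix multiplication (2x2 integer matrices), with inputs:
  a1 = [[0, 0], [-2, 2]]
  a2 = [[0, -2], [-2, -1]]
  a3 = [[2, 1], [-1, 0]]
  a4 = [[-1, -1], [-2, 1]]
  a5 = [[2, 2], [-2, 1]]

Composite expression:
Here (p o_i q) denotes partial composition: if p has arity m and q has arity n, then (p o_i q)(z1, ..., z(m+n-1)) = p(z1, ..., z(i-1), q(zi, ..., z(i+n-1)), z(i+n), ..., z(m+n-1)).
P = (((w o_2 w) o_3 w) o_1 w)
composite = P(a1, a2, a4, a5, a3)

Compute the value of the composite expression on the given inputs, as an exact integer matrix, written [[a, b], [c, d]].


w(a1, a2) = [[0, 0], [-4, 2]]
w(a5, a3) = [[2, 2], [-5, -2]]
w(a4, w(a5, a3)) = [[3, 0], [-9, -6]]
w(w(a1, a2), w(a4, w(a5, a3))) = [[0, 0], [-30, -12]]

[[0, 0], [-30, -12]]


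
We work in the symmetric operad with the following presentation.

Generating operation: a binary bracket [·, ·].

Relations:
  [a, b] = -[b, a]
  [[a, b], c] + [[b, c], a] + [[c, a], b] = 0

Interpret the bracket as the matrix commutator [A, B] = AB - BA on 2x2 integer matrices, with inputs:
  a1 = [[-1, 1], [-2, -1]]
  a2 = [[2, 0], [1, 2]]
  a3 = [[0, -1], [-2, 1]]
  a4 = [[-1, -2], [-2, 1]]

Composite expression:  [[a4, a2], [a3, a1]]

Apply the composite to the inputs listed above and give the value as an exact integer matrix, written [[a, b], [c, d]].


[[2, 4], [8, -2]]

[a4, a2] = [[-2, 0], [2, 2]]
[a3, a1] = [[4, -1], [-2, -4]]
[[a4, a2], [a3, a1]] = [[2, 4], [8, -2]]


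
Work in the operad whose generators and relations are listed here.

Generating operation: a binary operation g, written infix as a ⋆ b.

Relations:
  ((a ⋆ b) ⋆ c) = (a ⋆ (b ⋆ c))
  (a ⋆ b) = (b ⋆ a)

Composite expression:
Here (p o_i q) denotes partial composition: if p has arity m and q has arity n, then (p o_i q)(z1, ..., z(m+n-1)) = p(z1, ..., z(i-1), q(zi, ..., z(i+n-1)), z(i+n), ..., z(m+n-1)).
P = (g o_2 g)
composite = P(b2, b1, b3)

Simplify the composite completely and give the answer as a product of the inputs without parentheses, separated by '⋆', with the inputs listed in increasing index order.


b1 ⋆ b2 ⋆ b3

Reordering under g is free, so list the b-inputs canonically.
(b1 ⋆ b3) spells out as b1 ⋆ b3
(b2 ⋆ (b1 ⋆ b3)) spells out as b2 ⋆ b1 ⋆ b3
the factors in increasing index order: b1 ⋆ b2 ⋆ b3


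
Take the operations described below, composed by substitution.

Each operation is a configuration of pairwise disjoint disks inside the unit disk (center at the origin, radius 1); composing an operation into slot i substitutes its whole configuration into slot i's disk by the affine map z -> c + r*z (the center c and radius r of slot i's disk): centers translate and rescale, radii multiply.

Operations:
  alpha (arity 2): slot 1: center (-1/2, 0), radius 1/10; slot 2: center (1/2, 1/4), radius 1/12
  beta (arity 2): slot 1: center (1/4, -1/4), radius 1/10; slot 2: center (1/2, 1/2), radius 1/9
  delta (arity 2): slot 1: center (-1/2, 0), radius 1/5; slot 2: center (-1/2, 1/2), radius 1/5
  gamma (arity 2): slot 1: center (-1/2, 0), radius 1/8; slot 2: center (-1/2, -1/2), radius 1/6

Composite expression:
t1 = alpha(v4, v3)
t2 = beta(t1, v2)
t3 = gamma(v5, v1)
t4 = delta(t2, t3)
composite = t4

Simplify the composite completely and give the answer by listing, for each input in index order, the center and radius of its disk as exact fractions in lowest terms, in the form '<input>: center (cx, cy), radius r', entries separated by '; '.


v1: center (-3/5, 2/5), radius 1/30; v2: center (-2/5, 1/10), radius 1/45; v3: center (-11/25, -9/200), radius 1/600; v4: center (-23/50, -1/20), radius 1/500; v5: center (-3/5, 1/2), radius 1/40

Below delta, radii multiply path by path; the v-disk centers shift.
for v4, the 3-step affine chain lands on center (-23/50, -1/20), radius 1/500
for v3, the 3-step affine chain lands on center (-11/25, -9/200), radius 1/600
for v2, the 2-step affine chain lands on center (-2/5, 1/10), radius 1/45
for v5, the 2-step affine chain lands on center (-3/5, 1/2), radius 1/40
for v1, the 2-step affine chain lands on center (-3/5, 2/5), radius 1/30


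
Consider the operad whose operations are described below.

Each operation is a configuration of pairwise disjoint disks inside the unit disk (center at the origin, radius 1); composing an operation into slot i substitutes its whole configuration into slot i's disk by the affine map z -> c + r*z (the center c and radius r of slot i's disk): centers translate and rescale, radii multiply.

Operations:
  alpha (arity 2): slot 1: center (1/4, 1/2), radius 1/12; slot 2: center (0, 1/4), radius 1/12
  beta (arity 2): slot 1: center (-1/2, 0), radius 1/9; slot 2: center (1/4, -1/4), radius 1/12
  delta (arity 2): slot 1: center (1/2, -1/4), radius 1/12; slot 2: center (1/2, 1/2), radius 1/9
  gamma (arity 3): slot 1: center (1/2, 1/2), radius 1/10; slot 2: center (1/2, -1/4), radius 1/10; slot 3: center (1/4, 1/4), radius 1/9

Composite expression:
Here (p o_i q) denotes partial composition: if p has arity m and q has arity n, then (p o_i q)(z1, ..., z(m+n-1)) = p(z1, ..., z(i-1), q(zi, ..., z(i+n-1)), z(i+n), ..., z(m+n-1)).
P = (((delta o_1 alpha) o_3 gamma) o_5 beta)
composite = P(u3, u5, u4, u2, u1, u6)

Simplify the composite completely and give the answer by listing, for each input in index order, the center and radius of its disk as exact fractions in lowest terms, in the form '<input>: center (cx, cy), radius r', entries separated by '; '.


u1: center (169/324, 19/36), radius 1/729; u2: center (5/9, 17/36), radius 1/90; u3: center (25/48, -5/24), radius 1/144; u4: center (5/9, 5/9), radius 1/90; u5: center (1/2, -11/48), radius 1/144; u6: center (43/81, 85/162), radius 1/972

Nesting under delta composes maps z -> c + r*z down each u-path.
u3: after 2 affine steps, its disk has center (25/48, -5/24), radius 1/144
u5: after 2 affine steps, its disk has center (1/2, -11/48), radius 1/144
u4: after 2 affine steps, its disk has center (5/9, 5/9), radius 1/90
u2: after 2 affine steps, its disk has center (5/9, 17/36), radius 1/90
u1: after 3 affine steps, its disk has center (169/324, 19/36), radius 1/729
u6: after 3 affine steps, its disk has center (43/81, 85/162), radius 1/972


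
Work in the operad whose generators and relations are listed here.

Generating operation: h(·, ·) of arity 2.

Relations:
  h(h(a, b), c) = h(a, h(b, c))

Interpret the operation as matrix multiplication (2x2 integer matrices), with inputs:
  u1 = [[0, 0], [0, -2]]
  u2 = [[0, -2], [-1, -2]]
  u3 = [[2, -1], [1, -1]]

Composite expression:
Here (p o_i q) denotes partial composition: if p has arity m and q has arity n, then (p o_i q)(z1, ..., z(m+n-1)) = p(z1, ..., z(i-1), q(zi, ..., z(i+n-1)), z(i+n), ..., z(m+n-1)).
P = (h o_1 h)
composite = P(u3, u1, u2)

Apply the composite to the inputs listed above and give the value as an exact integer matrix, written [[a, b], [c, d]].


[[-2, -4], [-2, -4]]


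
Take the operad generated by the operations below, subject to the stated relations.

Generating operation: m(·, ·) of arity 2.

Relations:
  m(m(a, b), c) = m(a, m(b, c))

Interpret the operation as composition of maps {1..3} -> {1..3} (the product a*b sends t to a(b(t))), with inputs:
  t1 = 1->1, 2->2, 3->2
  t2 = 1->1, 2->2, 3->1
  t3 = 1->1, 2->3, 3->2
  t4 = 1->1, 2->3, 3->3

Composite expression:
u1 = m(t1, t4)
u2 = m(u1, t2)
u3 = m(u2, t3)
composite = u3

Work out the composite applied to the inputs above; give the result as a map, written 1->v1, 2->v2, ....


1->1, 2->1, 3->2

m(t1, t4) = 1->1, 2->2, 3->2
m(m(t1, t4), t2) = 1->1, 2->2, 3->1
m(m(m(t1, t4), t2), t3) = 1->1, 2->1, 3->2


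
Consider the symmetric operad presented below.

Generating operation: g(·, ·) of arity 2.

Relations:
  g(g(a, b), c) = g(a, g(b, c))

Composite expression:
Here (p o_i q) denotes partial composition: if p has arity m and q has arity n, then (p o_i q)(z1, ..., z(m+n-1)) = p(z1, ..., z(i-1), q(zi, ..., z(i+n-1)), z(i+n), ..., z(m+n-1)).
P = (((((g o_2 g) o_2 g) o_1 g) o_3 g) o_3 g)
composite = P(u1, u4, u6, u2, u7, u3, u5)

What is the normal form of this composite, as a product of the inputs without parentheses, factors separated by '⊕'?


u1 ⊕ u4 ⊕ u6 ⊕ u2 ⊕ u7 ⊕ u3 ⊕ u5

Under associativity of g, the answer is the u's in reading order.
g(u1, u4) linearizes to u1 ⊕ u4
g(u6, u2) linearizes to u6 ⊕ u2
g(g(u6, u2), u7) linearizes to u6 ⊕ u2 ⊕ u7
g(g(g(u6, u2), u7), u3) linearizes to u6 ⊕ u2 ⊕ u7 ⊕ u3
g(g(g(g(u6, u2), u7), u3), u5) linearizes to u6 ⊕ u2 ⊕ u7 ⊕ u3 ⊕ u5
g(g(u1, u4), g(g(g(g(u6, u2), u7), u3), u5)) linearizes to u1 ⊕ u4 ⊕ u6 ⊕ u2 ⊕ u7 ⊕ u3 ⊕ u5


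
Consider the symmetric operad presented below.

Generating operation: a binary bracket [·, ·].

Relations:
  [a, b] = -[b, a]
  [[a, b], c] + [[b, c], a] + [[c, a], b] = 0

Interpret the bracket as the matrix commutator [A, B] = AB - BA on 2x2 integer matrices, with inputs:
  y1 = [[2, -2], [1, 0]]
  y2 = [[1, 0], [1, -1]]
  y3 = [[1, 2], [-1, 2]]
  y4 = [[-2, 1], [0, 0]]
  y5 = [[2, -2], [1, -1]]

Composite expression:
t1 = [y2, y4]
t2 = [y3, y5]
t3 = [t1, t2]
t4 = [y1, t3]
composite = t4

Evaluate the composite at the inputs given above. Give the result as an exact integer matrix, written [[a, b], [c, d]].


[[0, -32], [-16, 0]]

[y2, y4] = [[-1, 2], [-2, 1]]
[y3, y5] = [[0, -4], [-2, 0]]
[[y2, y4], [y3, y5]] = [[-12, 8], [-4, 12]]
[y1, [[y2, y4], [y3, y5]]] = [[0, -32], [-16, 0]]


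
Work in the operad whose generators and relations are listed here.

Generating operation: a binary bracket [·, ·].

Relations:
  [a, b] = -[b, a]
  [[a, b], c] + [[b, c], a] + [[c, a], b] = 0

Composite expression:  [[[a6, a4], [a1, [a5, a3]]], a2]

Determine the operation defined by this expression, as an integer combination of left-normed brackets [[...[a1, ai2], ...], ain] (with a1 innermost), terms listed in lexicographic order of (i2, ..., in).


-[[[[[a1, a3], a5], a4], a6], a2] + [[[[[a1, a3], a5], a6], a4], a2] + [[[[[a1, a5], a3], a4], a6], a2] - [[[[[a1, a5], a3], a6], a4], a2]

Skip Jacobi rewriting: expand, keep a1-initial words, read off terms.
Composite bracket: [[[a6, a4], [a1, [a5, a3]]], a2]
The bracket unfolds into 32 signed words via [a, b] = ab - ba (2^5 = 32).
Keep just the words that open with a1:
  sign of a1a3a5a4a6a2 is -1, so it contributes -[[[[[a1, a3], a5], a4], a6], a2]
  sign of a1a3a5a6a4a2 is +1, so it contributes +[[[[[a1, a3], a5], a6], a4], a2]
  sign of a1a5a3a4a6a2 is +1, so it contributes +[[[[[a1, a5], a3], a4], a6], a2]
  sign of a1a5a3a6a4a2 is -1, so it contributes -[[[[[a1, a5], a3], a6], a4], a2]


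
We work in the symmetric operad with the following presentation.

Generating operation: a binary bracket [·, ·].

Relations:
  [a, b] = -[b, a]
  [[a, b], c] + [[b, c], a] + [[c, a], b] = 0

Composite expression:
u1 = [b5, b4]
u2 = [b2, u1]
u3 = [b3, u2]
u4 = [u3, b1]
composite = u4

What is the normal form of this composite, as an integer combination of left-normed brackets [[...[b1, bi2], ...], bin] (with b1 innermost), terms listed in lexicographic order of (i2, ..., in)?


-[[[[b1, b2], b4], b5], b3] + [[[[b1, b2], b5], b4], b3] + [[[[b1, b3], b2], b4], b5] - [[[[b1, b3], b2], b5], b4] - [[[[b1, b3], b4], b5], b2] + [[[[b1, b3], b5], b4], b2] + [[[[b1, b4], b5], b2], b3] - [[[[b1, b5], b4], b2], b3]

Skip Jacobi rewriting: expand, keep b1-initial words, read off terms.
Composite bracket: [[b3, [b2, [b5, b4]]], b1]
Applying ab - ba throughout gives 16 signed words (2^4 = 16).
Keep just the words that open with b1:
  the word b1b2b4b5b3 carries sign -1 and contributes -[[[[b1, b2], b4], b5], b3]
  the word b1b2b5b4b3 carries sign +1 and contributes +[[[[b1, b2], b5], b4], b3]
  the word b1b3b2b4b5 carries sign +1 and contributes +[[[[b1, b3], b2], b4], b5]
  the word b1b3b2b5b4 carries sign -1 and contributes -[[[[b1, b3], b2], b5], b4]
  the word b1b3b4b5b2 carries sign -1 and contributes -[[[[b1, b3], b4], b5], b2]
  the word b1b3b5b4b2 carries sign +1 and contributes +[[[[b1, b3], b5], b4], b2]
  the word b1b4b5b2b3 carries sign +1 and contributes +[[[[b1, b4], b5], b2], b3]
  the word b1b5b4b2b3 carries sign -1 and contributes -[[[[b1, b5], b4], b2], b3]


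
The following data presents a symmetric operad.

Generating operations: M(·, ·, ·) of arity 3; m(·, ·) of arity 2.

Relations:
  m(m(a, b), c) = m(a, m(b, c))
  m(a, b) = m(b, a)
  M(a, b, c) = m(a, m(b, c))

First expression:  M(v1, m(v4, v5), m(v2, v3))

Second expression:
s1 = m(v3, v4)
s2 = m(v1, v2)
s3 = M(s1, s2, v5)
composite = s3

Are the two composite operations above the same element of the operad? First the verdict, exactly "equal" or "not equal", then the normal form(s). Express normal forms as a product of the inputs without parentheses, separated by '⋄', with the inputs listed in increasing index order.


In normal form, the first expression is v1 ⋄ v2 ⋄ v3 ⋄ v4 ⋄ v5
In normal form, the second expression is v1 ⋄ v2 ⋄ v3 ⋄ v4 ⋄ v5
Identical normal forms: equal.

equal; both compose to v1 ⋄ v2 ⋄ v3 ⋄ v4 ⋄ v5


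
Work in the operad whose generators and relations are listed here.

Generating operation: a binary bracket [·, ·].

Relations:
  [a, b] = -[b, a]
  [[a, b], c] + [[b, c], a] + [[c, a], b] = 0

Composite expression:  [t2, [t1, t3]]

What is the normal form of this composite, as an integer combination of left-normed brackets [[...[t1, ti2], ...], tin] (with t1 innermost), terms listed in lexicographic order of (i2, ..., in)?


In the tensor algebra, words opening t1 carry the t1-anchored form.
Composite bracket: [t2, [t1, t3]]
Under [a, b] = ab - ba we get 4 signed associative words (2^2 = 4).
Only words starting with t1 matter:
  t1t3t2 (sign -1) contributes -[[t1, t3], t2]

-[[t1, t3], t2]


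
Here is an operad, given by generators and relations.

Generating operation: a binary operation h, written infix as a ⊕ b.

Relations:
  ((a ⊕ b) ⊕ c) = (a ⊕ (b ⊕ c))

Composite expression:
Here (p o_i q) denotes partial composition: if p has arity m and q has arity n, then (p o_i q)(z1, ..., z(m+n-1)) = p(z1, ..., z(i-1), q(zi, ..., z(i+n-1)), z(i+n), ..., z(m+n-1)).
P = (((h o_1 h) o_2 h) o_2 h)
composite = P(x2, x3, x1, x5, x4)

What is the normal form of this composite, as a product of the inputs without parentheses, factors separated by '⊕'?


x2 ⊕ x3 ⊕ x1 ⊕ x5 ⊕ x4

Under associativity of h, the answer is the x's in reading order.
(x3 ⊕ x1) spells out as x3 ⊕ x1
((x3 ⊕ x1) ⊕ x5) spells out as x3 ⊕ x1 ⊕ x5
(x2 ⊕ ((x3 ⊕ x1) ⊕ x5)) spells out as x2 ⊕ x3 ⊕ x1 ⊕ x5
((x2 ⊕ ((x3 ⊕ x1) ⊕ x5)) ⊕ x4) spells out as x2 ⊕ x3 ⊕ x1 ⊕ x5 ⊕ x4


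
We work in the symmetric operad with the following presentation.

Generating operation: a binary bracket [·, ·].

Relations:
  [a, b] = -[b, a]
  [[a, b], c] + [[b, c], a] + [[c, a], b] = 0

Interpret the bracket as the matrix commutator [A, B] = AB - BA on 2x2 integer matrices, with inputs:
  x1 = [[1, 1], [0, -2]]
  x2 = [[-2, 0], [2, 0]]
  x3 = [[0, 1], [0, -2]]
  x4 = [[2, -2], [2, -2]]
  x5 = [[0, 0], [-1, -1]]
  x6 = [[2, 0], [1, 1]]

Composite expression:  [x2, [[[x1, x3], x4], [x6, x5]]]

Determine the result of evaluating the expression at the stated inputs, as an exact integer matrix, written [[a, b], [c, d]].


[x1, x3] = [[0, 1], [0, 0]]
[[x1, x3], x4] = [[2, -4], [0, -2]]
[x6, x5] = [[0, 0], [2, 0]]
[[[x1, x3], x4], [x6, x5]] = [[-8, 0], [-8, 8]]
[x2, [[[x1, x3], x4], [x6, x5]]] = [[0, 0], [-48, 0]]

[[0, 0], [-48, 0]]


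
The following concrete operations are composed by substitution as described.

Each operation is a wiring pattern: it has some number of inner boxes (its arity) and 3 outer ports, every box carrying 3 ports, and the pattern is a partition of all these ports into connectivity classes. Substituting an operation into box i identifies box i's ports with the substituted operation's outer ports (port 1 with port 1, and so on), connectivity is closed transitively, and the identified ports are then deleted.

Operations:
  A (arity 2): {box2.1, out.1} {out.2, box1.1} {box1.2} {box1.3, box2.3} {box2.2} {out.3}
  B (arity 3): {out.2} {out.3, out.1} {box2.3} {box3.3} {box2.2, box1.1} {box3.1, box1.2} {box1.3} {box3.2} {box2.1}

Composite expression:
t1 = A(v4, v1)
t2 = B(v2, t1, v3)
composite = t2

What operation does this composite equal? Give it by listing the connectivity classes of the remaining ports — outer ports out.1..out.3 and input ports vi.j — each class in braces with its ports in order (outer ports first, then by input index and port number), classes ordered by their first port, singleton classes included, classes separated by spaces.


{out.1, out.3} {out.2} {v1.1} {v1.2} {v1.3, v4.3} {v2.1, v4.1} {v2.2, v3.1} {v2.3} {v3.2} {v3.3} {v4.2}

Connectivity passes through glued B-boundaries; trace each wire chain.
the subtree at A composes to {out.1, v1.1} {out.2, v4.1} {out.3} {v1.2} {v1.3, v4.3} {v4.2} on (v4, v1); out.j = own outer ports
the subtree at B composes to {out.1, out.3} {out.2} {v1.1} {v1.2} {v1.3, v4.3} {v2.1, v4.1} {v2.2, v3.1} {v2.3} {v3.2} {v3.3} {v4.2} on (v2, v4, v1, v3); out.j = own outer ports


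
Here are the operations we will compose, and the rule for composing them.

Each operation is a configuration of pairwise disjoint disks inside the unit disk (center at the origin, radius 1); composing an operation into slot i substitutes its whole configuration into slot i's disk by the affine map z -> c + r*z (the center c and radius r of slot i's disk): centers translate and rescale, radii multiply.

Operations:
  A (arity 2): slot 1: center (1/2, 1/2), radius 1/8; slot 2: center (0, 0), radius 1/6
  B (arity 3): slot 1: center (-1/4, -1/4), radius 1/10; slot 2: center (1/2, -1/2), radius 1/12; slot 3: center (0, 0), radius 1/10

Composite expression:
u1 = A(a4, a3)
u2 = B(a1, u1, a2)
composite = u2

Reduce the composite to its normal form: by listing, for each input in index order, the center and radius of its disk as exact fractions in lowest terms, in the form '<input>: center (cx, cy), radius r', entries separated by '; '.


a1: center (-1/4, -1/4), radius 1/10; a2: center (0, 0), radius 1/10; a3: center (1/2, -1/2), radius 1/72; a4: center (13/24, -11/24), radius 1/96


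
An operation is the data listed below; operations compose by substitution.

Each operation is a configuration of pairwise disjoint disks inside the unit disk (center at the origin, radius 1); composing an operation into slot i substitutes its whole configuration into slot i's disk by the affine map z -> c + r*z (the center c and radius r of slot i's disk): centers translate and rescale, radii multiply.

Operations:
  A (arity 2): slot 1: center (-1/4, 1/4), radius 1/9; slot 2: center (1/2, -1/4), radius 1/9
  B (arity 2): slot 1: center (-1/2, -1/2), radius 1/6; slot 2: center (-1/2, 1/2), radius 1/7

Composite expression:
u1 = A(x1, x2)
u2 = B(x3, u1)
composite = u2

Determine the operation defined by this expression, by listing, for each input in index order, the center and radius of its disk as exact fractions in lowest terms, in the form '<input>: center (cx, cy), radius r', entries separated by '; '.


Affine substitution under B: radii multiply and x-centers shift.
input x3: composing its 1 substitution step yields center (-1/2, -1/2), radius 1/6
input x1: composing its 2 substitution steps yields center (-15/28, 15/28), radius 1/63
input x2: composing its 2 substitution steps yields center (-3/7, 13/28), radius 1/63

x1: center (-15/28, 15/28), radius 1/63; x2: center (-3/7, 13/28), radius 1/63; x3: center (-1/2, -1/2), radius 1/6


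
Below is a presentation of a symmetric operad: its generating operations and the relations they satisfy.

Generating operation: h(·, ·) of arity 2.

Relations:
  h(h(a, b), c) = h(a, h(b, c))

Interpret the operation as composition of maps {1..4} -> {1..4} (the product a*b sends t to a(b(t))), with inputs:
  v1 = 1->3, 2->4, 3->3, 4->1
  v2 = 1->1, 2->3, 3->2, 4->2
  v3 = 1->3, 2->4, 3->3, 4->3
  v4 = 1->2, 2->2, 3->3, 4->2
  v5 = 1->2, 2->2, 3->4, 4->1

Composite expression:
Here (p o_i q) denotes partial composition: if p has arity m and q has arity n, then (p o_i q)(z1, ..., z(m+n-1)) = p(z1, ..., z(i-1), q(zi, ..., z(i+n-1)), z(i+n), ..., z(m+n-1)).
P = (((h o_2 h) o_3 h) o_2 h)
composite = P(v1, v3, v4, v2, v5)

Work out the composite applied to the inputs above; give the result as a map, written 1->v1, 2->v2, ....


1->3, 2->3, 3->1, 4->1


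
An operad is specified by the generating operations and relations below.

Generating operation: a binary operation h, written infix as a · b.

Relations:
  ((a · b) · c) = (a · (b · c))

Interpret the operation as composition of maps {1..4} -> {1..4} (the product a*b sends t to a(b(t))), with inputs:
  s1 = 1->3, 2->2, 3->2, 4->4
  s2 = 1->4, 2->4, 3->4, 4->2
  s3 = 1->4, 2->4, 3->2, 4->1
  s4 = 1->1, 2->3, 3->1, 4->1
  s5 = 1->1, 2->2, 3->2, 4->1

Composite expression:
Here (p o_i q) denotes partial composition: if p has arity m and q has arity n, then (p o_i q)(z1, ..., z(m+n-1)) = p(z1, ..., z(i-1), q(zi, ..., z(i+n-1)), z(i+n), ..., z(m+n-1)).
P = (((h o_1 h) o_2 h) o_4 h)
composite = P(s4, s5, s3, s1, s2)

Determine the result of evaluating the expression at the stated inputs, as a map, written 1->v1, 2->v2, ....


1->1, 2->1, 3->1, 4->1

(s5 · s3) = 1->1, 2->1, 3->2, 4->1
(s4 · (s5 · s3)) = 1->1, 2->1, 3->3, 4->1
(s1 · s2) = 1->4, 2->4, 3->4, 4->2
((s4 · (s5 · s3)) · (s1 · s2)) = 1->1, 2->1, 3->1, 4->1


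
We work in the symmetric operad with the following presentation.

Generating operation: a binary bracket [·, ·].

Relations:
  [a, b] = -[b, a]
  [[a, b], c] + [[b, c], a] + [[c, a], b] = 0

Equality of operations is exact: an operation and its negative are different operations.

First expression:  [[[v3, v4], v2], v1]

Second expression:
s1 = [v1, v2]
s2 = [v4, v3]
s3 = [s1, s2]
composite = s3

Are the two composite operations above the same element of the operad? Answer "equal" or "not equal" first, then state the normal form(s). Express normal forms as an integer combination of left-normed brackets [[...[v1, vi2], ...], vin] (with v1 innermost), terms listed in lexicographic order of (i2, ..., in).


not equal; the first gives [[[v1, v2], v3], v4] - [[[v1, v2], v4], v3] - [[[v1, v3], v4], v2] + [[[v1, v4], v3], v2] and the second -[[[v1, v2], v3], v4] + [[[v1, v2], v4], v3]

Reducing the first expression gives [[[v1, v2], v3], v4] - [[[v1, v2], v4], v3] - [[[v1, v3], v4], v2] + [[[v1, v4], v3], v2]
Reducing the second expression gives -[[[v1, v2], v3], v4] + [[[v1, v2], v4], v3]
The normal forms differ: not equal.


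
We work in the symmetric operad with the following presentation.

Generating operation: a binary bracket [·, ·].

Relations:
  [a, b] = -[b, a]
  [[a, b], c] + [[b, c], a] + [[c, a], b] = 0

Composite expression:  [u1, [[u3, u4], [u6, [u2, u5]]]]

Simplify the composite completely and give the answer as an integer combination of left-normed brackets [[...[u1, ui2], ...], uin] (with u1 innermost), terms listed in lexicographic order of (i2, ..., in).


[[[[[u1, u2], u5], u6], u3], u4] - [[[[[u1, u2], u5], u6], u4], u3] - [[[[[u1, u3], u4], u2], u5], u6] + [[[[[u1, u3], u4], u5], u2], u6] + [[[[[u1, u3], u4], u6], u2], u5] - [[[[[u1, u3], u4], u6], u5], u2] + [[[[[u1, u4], u3], u2], u5], u6] - [[[[[u1, u4], u3], u5], u2], u6] - [[[[[u1, u4], u3], u6], u2], u5] + [[[[[u1, u4], u3], u6], u5], u2] - [[[[[u1, u5], u2], u6], u3], u4] + [[[[[u1, u5], u2], u6], u4], u3] - [[[[[u1, u6], u2], u5], u3], u4] + [[[[[u1, u6], u2], u5], u4], u3] + [[[[[u1, u6], u5], u2], u3], u4] - [[[[[u1, u6], u5], u2], u4], u3]


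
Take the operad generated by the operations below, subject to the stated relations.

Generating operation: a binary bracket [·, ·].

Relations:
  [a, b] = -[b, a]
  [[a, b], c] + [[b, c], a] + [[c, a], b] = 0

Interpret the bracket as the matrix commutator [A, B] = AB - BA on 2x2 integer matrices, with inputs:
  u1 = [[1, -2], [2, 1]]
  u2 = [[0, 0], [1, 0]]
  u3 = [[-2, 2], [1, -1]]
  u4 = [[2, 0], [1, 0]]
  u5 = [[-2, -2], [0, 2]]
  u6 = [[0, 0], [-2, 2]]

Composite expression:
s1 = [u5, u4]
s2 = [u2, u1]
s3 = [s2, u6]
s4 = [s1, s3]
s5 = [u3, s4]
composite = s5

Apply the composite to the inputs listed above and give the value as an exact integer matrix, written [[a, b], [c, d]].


[[64, -128], [96, -64]]

[u5, u4] = [[-2, 4], [4, 2]]
[u2, u1] = [[2, 0], [0, -2]]
[[u2, u1], u6] = [[0, 0], [8, 0]]
[[u5, u4], [[u2, u1], u6]] = [[32, 0], [32, -32]]
[u3, [[u5, u4], [[u2, u1], u6]]] = [[64, -128], [96, -64]]


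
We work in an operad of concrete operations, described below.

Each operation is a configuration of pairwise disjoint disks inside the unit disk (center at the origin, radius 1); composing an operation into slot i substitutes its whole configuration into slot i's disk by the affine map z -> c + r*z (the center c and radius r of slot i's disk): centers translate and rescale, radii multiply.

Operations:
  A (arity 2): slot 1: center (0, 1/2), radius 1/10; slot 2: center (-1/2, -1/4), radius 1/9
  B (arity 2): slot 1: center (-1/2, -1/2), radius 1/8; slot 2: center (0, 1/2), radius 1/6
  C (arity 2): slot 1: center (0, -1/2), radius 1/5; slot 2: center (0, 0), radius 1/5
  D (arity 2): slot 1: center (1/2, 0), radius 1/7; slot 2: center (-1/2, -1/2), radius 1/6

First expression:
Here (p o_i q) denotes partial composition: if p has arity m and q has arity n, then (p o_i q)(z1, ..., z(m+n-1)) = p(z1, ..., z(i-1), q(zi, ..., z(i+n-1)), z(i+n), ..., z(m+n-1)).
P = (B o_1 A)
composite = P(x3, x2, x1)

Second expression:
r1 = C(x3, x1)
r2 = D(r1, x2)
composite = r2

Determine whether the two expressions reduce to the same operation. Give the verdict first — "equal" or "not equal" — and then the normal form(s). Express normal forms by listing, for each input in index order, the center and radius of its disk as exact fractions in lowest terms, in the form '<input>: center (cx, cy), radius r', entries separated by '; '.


The first composite normalizes to x1: center (0, 1/2), radius 1/6; x2: center (-9/16, -17/32), radius 1/72; x3: center (-1/2, -7/16), radius 1/80
The second composite normalizes to x1: center (1/2, 0), radius 1/35; x2: center (-1/2, -1/2), radius 1/6; x3: center (1/2, -1/14), radius 1/35
They disagree, so not equal.

not equal; first: x1: center (0, 1/2), radius 1/6; x2: center (-9/16, -17/32), radius 1/72; x3: center (-1/2, -7/16), radius 1/80; second: x1: center (1/2, 0), radius 1/35; x2: center (-1/2, -1/2), radius 1/6; x3: center (1/2, -1/14), radius 1/35


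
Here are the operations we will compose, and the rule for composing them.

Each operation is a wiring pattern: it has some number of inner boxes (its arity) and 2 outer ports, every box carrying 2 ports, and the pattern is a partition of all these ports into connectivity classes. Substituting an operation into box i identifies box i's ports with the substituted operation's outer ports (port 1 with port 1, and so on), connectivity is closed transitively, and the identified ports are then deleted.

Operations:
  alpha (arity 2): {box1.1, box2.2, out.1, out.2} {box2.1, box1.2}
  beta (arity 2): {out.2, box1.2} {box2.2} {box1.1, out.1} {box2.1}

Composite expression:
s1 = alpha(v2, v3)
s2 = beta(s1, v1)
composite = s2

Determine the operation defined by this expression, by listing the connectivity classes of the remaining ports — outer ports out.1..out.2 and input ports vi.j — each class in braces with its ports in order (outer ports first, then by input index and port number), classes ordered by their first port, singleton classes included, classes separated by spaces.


{out.1, out.2, v2.1, v3.2} {v1.1} {v1.2} {v2.2, v3.1}

Reachability decides: close wires over beta-identified ports.
stage alpha: inputs (v2, v3), connectivity {out.1, out.2, v2.1, v3.2} {v2.2, v3.1}, out.j its boundary
stage beta: inputs (v2, v3, v1), connectivity {out.1, out.2, v2.1, v3.2} {v1.1} {v1.2} {v2.2, v3.1}, out.j its boundary


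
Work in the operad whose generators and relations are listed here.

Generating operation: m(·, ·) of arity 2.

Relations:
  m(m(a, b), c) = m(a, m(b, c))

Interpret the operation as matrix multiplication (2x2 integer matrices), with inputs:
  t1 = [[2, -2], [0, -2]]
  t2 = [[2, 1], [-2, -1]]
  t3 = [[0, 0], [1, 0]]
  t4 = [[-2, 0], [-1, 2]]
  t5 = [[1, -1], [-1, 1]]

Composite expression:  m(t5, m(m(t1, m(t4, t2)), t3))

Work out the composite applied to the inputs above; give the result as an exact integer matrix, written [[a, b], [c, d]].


m(t4, t2) = [[-4, -2], [-6, -3]]
m(t1, m(t4, t2)) = [[4, 2], [12, 6]]
m(m(t1, m(t4, t2)), t3) = [[2, 0], [6, 0]]
m(t5, m(m(t1, m(t4, t2)), t3)) = [[-4, 0], [4, 0]]

[[-4, 0], [4, 0]]


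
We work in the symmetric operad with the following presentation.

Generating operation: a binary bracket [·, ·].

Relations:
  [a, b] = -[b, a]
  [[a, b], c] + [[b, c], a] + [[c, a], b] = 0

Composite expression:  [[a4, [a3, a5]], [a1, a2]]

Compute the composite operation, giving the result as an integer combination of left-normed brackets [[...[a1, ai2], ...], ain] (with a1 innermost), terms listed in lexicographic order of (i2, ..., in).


Expand each bracket as ab - ba; the a1-initial words give the coefficients.
Composite bracket: [[a4, [a3, a5]], [a1, a2]]
Applying ab - ba throughout gives 16 signed words (2^4 = 16).
Keep just the words that open with a1:
  from a1a2a3a5a4, sign +1: term +[[[[a1, a2], a3], a5], a4]
  from a1a2a4a3a5, sign -1: term -[[[[a1, a2], a4], a3], a5]
  from a1a2a4a5a3, sign +1: term +[[[[a1, a2], a4], a5], a3]
  from a1a2a5a3a4, sign -1: term -[[[[a1, a2], a5], a3], a4]

[[[[a1, a2], a3], a5], a4] - [[[[a1, a2], a4], a3], a5] + [[[[a1, a2], a4], a5], a3] - [[[[a1, a2], a5], a3], a4]


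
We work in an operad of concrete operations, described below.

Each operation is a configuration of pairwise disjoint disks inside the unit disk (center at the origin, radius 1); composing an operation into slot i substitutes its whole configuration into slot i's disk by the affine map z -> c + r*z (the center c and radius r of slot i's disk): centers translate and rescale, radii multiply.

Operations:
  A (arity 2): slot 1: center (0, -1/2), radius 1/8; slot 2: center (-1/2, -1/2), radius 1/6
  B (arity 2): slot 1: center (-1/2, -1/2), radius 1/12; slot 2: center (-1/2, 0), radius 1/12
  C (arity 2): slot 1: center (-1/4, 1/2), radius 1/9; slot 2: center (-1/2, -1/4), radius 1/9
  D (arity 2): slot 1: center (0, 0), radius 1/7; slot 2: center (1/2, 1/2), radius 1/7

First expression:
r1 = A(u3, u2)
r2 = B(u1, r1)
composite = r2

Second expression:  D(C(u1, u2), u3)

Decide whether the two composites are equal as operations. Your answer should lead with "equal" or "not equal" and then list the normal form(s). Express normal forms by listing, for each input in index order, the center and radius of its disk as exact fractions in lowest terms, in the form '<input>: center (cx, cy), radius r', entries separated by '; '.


not equal; the first gives u1: center (-1/2, -1/2), radius 1/12; u2: center (-13/24, -1/24), radius 1/72; u3: center (-1/2, -1/24), radius 1/96 and the second u1: center (-1/28, 1/14), radius 1/63; u2: center (-1/14, -1/28), radius 1/63; u3: center (1/2, 1/2), radius 1/7

Normal form of the first expression: u1: center (-1/2, -1/2), radius 1/12; u2: center (-13/24, -1/24), radius 1/72; u3: center (-1/2, -1/24), radius 1/96
Normal form of the second expression: u1: center (-1/28, 1/14), radius 1/63; u2: center (-1/14, -1/28), radius 1/63; u3: center (1/2, 1/2), radius 1/7
Different reductions; not equal.


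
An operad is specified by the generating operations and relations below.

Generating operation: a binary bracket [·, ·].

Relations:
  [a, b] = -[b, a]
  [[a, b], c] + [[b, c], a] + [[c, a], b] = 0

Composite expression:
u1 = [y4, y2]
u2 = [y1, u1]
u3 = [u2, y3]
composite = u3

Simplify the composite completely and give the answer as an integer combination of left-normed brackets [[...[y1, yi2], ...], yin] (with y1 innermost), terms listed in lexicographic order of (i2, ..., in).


-[[[y1, y2], y4], y3] + [[[y1, y4], y2], y3]

In the tensor algebra, words opening y1 carry the y1-anchored form.
Composite bracket: [[y1, [y4, y2]], y3]
Under [a, b] = ab - ba we get 8 signed associative words (2^3 = 8).
The y1-initial words carry the normal form:
  from y1y2y4y3, sign -1: term -[[[y1, y2], y4], y3]
  from y1y4y2y3, sign +1: term +[[[y1, y4], y2], y3]


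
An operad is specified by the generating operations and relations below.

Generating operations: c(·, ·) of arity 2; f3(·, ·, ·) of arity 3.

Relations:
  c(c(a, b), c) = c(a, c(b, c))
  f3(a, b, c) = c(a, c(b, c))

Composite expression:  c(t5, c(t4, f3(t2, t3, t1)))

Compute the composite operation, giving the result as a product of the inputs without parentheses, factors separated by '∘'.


t5 ∘ t4 ∘ t2 ∘ t3 ∘ t1


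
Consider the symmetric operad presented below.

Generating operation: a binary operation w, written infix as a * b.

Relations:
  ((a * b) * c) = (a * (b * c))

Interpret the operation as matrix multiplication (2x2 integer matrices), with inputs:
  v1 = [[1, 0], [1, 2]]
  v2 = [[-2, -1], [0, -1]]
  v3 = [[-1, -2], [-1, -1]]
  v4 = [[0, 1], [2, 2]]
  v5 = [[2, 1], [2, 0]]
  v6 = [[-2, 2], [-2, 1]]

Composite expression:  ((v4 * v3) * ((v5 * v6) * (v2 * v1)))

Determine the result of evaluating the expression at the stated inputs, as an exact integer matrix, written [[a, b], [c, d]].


(v4 * v3) = [[-1, -1], [-4, -6]]
(v5 * v6) = [[-6, 5], [-4, 4]]
(v2 * v1) = [[-3, -2], [-1, -2]]
((v5 * v6) * (v2 * v1)) = [[13, 2], [8, 0]]
((v4 * v3) * ((v5 * v6) * (v2 * v1))) = [[-21, -2], [-100, -8]]

[[-21, -2], [-100, -8]]


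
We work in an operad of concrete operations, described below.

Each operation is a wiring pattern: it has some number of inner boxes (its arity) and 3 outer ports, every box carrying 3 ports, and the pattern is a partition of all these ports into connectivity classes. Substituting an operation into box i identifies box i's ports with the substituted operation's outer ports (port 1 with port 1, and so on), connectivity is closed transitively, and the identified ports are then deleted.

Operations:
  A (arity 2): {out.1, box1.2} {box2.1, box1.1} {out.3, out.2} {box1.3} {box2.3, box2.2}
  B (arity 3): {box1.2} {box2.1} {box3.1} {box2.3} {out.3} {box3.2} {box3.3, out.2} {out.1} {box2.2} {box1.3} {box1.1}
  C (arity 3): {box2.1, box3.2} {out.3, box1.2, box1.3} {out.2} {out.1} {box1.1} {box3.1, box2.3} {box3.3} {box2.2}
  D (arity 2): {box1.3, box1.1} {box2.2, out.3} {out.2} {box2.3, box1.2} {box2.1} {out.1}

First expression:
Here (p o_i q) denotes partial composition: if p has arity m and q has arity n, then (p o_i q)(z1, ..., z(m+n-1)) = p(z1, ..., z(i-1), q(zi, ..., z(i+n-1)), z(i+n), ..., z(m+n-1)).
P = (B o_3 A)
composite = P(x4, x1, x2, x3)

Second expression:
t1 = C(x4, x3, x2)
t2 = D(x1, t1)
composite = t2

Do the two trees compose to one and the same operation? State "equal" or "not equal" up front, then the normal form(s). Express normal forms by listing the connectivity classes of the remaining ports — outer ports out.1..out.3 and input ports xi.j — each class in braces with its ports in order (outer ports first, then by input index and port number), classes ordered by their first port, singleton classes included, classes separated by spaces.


not equal — first {out.1} {out.2} {out.3} {x1.1} {x1.2} {x1.3} {x2.1, x3.1} {x2.2} {x2.3} {x3.2, x3.3} {x4.1} {x4.2} {x4.3}, second {out.1} {out.2} {out.3} {x1.1, x1.3} {x1.2, x4.2, x4.3} {x2.1, x3.3} {x2.2, x3.1} {x2.3} {x3.2} {x4.1}

Reducing the first expression gives {out.1} {out.2} {out.3} {x1.1} {x1.2} {x1.3} {x2.1, x3.1} {x2.2} {x2.3} {x3.2, x3.3} {x4.1} {x4.2} {x4.3}
Reducing the second expression gives {out.1} {out.2} {out.3} {x1.1, x1.3} {x1.2, x4.2, x4.3} {x2.1, x3.3} {x2.2, x3.1} {x2.3} {x3.2} {x4.1}
Distinct normal forms: not equal.
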